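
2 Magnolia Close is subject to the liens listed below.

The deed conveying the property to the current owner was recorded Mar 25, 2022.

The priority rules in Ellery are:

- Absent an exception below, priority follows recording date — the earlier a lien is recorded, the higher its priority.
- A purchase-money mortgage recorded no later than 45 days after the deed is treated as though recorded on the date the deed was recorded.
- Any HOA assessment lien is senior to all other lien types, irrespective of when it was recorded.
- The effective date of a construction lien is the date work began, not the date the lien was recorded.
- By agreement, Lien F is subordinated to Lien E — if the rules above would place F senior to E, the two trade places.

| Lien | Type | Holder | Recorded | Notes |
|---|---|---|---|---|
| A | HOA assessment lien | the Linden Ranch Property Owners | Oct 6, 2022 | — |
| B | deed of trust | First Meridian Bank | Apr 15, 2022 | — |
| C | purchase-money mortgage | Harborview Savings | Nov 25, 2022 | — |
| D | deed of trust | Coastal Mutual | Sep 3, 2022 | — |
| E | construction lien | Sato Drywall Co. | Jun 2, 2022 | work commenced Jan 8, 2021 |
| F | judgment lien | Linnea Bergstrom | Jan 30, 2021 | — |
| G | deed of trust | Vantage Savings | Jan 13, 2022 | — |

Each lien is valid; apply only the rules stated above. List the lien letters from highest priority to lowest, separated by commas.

A, E, F, G, B, D, C

Effective dates after the stated exceptions: C was recorded 245 days after the deed — beyond 45 days — so no relation-back applies; E's effective date is Jan 8, 2021, when work began.
As an HOA assessment lien, A is senior to every other lien.
Ordering the rest by effective date: E (Jan 8, 2021), F (Jan 30, 2021), G (Jan 13, 2022), B (Apr 15, 2022), D (Sep 3, 2022), C (Nov 25, 2022).
Since F is not senior to E, the subordination leaves the order unchanged.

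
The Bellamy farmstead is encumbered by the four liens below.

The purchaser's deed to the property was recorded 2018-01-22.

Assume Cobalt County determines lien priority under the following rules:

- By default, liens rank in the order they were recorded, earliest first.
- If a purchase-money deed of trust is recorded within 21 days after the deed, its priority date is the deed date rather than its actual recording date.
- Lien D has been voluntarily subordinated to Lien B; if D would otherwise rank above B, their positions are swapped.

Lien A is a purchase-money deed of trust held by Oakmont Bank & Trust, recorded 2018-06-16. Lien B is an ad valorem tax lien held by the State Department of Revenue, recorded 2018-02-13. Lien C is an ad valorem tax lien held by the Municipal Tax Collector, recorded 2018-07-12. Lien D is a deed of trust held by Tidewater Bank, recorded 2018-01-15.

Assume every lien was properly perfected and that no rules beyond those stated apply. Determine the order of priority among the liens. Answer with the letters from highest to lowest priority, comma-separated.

Adjusting effective dates: A was recorded 145 days after the deed — beyond 21 days — so no relation-back applies.
By effective date, earliest first: D (2018-01-15), B (2018-02-13), A (2018-06-16), C (2018-07-12).
D is senior to B before the subordination, so the two trade places.

B, D, A, C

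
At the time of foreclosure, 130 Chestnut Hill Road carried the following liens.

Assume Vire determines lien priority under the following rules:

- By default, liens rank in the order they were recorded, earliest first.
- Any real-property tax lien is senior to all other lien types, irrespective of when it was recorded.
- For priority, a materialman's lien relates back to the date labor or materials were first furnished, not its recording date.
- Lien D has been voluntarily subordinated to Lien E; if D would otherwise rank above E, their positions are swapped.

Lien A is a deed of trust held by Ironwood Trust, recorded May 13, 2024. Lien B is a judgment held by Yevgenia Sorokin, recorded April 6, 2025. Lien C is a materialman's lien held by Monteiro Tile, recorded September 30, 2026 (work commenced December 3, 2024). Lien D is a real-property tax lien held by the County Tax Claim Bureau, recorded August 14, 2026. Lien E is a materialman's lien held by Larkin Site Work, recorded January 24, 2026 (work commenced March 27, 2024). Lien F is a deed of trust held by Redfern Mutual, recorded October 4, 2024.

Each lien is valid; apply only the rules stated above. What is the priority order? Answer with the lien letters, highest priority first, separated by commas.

E, D, A, F, C, B

Adjusting effective dates: C is treated as recorded December 3, 2024, the work-commencement date; E relates back to March 27, 2024 (work commenced).
D is a real-property tax lien, so it outranks all other liens regardless of date.
Ordering the rest by effective date: E (March 27, 2024), A (May 13, 2024), F (October 4, 2024), C (December 3, 2024), B (April 6, 2025).
Because D would otherwise rank above E, the subordination swaps them.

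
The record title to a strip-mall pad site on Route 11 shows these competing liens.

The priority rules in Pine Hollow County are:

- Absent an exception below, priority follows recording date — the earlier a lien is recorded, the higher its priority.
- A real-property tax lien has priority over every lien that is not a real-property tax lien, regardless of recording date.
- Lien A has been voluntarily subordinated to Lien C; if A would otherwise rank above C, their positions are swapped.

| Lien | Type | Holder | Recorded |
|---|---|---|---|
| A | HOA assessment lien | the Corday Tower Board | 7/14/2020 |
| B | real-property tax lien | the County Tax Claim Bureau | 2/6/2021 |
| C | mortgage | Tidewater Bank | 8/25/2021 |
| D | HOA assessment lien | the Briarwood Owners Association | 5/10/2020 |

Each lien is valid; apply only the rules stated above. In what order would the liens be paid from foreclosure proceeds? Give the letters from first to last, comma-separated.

B, D, C, A

B is a real-property tax lien and takes priority over every other lien.
Ordering the rest by effective date: D (5/10/2020), A (7/14/2020), C (8/25/2021).
A would otherwise be senior to C, so under the subordination agreement A and C exchange positions.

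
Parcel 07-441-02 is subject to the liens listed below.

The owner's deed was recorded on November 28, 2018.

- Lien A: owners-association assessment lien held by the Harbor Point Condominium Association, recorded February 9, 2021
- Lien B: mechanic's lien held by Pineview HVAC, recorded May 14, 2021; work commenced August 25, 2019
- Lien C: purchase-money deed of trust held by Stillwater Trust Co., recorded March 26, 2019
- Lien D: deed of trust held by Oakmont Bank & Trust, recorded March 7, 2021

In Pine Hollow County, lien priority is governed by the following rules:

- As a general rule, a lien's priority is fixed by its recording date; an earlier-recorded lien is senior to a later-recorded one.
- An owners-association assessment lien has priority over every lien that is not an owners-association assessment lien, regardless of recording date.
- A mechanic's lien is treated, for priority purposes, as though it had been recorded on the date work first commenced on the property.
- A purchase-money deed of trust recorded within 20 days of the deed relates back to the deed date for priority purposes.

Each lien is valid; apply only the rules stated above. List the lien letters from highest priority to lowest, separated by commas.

Effective dates: B is treated as recorded August 25, 2019, the work-commencement date; C was recorded 118 days after the deed, outside the 20-day window, so it keeps its recording date.
A is an owners-association assessment lien and takes priority over every other lien.
Among the remaining liens, by effective date: C (March 26, 2019), B (August 25, 2019), D (March 7, 2021).

A, C, B, D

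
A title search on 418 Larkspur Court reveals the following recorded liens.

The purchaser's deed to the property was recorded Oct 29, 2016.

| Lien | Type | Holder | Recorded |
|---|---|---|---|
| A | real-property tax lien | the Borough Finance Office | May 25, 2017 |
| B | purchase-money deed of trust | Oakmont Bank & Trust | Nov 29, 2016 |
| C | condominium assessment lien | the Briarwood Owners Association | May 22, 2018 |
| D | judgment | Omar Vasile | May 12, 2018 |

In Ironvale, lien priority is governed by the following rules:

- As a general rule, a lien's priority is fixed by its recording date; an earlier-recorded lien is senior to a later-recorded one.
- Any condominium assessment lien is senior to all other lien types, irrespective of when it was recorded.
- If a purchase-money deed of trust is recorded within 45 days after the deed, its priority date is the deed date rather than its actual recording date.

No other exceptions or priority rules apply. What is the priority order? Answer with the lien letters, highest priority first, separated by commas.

C, B, A, D

Effective dates: B's effective date is the deed date, Oct 29, 2016.
C is a condominium assessment lien and takes priority over every other lien.
Ordering the rest by effective date: B (Oct 29, 2016), A (May 25, 2017), D (May 12, 2018).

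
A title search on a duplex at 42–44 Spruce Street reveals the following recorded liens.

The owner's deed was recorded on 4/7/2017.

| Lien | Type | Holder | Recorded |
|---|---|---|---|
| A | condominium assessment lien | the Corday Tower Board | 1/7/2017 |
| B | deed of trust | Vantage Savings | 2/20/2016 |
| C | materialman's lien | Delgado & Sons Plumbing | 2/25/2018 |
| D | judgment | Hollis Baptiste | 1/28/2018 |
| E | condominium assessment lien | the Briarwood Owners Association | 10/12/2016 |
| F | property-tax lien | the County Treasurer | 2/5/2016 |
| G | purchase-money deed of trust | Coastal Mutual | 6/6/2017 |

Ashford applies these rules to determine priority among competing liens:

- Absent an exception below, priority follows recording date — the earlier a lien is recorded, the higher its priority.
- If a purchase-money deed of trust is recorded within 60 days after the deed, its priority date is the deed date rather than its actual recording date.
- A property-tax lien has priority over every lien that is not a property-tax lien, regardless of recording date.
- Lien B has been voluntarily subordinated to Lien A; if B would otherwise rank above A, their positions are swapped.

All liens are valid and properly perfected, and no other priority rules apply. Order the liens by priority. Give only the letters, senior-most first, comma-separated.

Adjusting effective dates: G relates back to the deed date 4/7/2017.
F, as a property-tax lien, has superpriority and ranks first.
The other liens, earliest effective date first: B (2/20/2016), E (10/12/2016), A (1/7/2017), G (4/7/2017), D (1/28/2018), C (2/25/2018).
B would otherwise be senior to A, so under the subordination agreement B and A exchange positions.

F, A, E, B, G, D, C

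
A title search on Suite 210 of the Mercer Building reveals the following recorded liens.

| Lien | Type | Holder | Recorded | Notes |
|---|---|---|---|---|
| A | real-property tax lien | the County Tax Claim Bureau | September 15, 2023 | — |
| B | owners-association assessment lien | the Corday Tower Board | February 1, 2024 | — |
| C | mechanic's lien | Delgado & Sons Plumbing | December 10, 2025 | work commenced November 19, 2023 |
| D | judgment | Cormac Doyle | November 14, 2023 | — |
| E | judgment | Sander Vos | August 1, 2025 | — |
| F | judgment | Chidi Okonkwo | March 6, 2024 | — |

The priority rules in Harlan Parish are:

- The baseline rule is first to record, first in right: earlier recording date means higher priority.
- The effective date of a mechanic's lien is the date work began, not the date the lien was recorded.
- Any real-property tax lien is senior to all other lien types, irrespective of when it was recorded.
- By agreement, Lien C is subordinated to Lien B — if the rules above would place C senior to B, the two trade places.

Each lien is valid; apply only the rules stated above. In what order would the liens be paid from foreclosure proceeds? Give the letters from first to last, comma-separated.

Adjusting effective dates: C's effective date is November 19, 2023, when work began.
A is a real-property tax lien, so it outranks all other liens regardless of date.
Among the remaining liens, by effective date: D (November 14, 2023), C (November 19, 2023), B (February 1, 2024), F (March 6, 2024), E (August 1, 2025).
C would otherwise be senior to B, so under the subordination agreement C and B exchange positions.

A, D, B, C, F, E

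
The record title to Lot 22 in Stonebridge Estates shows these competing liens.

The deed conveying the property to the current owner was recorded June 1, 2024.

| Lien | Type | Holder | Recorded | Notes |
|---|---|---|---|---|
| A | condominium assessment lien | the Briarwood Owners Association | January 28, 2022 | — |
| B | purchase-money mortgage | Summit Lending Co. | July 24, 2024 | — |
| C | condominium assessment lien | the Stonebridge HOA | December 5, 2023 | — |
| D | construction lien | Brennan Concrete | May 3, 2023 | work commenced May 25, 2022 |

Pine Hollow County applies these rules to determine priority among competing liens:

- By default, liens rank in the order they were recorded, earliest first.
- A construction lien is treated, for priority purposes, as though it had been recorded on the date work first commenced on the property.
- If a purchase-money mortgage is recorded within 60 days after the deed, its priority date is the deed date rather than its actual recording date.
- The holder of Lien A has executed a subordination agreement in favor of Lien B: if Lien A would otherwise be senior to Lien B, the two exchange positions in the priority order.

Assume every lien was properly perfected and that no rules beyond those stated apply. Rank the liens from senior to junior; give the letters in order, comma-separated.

B, D, C, A

Effective dates after the stated exceptions: B's effective date is the deed date, June 1, 2024; D relates back to May 25, 2022 (work commenced).
By effective date, earliest first: A (January 28, 2022), D (May 25, 2022), C (December 5, 2023), B (June 1, 2024).
A is senior to B before the subordination, so the two trade places.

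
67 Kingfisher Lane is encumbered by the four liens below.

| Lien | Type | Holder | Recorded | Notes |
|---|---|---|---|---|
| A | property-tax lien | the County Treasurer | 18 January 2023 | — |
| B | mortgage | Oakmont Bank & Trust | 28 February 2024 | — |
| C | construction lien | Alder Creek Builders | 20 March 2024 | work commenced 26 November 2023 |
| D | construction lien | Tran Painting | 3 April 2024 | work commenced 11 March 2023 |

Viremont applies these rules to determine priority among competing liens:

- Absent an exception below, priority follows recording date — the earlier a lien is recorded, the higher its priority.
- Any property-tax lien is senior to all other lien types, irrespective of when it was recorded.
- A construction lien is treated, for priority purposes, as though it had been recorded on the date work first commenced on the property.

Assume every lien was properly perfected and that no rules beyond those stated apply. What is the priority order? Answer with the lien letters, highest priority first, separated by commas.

Effective dates: C relates back to 26 November 2023 (work commenced); D's effective date is 11 March 2023, when work began.
A is a property-tax lien, so it outranks all other liens regardless of date.
Ordering the rest by effective date: D (11 March 2023), C (26 November 2023), B (28 February 2024).

A, D, C, B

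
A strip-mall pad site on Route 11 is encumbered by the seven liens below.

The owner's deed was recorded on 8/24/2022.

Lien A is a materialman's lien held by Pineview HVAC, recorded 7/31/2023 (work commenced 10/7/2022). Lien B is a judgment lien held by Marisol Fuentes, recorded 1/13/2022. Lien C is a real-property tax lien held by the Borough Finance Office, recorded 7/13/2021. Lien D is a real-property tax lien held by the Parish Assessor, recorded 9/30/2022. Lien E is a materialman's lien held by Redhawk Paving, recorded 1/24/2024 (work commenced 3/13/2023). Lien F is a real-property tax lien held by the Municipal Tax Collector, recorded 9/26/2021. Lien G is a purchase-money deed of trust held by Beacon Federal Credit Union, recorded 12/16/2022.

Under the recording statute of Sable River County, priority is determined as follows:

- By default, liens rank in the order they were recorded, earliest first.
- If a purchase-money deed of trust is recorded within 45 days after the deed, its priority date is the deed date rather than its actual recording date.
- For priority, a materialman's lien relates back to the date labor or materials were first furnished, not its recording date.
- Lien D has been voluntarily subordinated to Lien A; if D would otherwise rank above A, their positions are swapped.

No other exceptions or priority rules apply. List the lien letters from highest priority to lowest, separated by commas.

C, F, B, A, D, G, E

First, effective dates: A is treated as recorded 10/7/2022, the work-commencement date; E is treated as recorded 3/13/2023, the work-commencement date; G missed the 45-day window (114 days after the deed), so its recording date stands.
Sorted by effective date: C (7/13/2021), F (9/26/2021), B (1/13/2022), D (9/30/2022), A (10/7/2022), G (12/16/2022), E (3/13/2023).
D is senior to A before the subordination, so the two trade places.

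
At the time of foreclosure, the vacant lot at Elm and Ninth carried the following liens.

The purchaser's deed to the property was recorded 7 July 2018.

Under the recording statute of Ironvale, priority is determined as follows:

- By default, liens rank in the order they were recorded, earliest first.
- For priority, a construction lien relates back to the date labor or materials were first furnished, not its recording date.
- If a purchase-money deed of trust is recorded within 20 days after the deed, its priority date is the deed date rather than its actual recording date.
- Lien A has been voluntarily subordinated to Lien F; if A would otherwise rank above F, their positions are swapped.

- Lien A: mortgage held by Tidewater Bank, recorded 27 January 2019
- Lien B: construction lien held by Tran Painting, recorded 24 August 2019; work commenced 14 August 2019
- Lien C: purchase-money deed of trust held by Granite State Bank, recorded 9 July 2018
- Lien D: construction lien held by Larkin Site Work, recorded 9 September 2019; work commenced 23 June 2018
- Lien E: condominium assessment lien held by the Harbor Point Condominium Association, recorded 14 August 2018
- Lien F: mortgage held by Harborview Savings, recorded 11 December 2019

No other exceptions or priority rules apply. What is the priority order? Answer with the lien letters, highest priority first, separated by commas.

Effective dates: B relates back to 14 August 2019 (work commenced); C was recorded within the 20-day window, so its effective date is the deed date 7 July 2018; D relates back to 23 June 2018 (work commenced).
By effective date, earliest first: D (23 June 2018), C (7 July 2018), E (14 August 2018), A (27 January 2019), B (14 August 2019), F (11 December 2019).
A is senior to F before the subordination, so the two trade places.

D, C, E, F, B, A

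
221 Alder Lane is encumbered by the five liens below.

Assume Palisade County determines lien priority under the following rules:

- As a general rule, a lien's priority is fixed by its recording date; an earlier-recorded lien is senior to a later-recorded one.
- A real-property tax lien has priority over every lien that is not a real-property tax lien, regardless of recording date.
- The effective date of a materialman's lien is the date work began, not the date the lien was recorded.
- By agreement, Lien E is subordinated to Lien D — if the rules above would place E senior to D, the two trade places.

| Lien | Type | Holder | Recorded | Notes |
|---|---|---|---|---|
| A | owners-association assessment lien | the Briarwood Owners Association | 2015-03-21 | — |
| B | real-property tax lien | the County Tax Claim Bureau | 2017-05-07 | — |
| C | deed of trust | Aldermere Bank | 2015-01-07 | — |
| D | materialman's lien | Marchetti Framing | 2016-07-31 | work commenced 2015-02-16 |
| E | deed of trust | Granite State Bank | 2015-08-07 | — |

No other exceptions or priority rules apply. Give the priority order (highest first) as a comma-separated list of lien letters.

Adjusting effective dates: D is treated as recorded 2015-02-16, the work-commencement date.
B is a real-property tax lien, so it outranks all other liens regardless of date.
Ordering the rest by effective date: C (2015-01-07), D (2015-02-16), A (2015-03-21), E (2015-08-07).
E already ranks below D; the subordination has no effect.

B, C, D, A, E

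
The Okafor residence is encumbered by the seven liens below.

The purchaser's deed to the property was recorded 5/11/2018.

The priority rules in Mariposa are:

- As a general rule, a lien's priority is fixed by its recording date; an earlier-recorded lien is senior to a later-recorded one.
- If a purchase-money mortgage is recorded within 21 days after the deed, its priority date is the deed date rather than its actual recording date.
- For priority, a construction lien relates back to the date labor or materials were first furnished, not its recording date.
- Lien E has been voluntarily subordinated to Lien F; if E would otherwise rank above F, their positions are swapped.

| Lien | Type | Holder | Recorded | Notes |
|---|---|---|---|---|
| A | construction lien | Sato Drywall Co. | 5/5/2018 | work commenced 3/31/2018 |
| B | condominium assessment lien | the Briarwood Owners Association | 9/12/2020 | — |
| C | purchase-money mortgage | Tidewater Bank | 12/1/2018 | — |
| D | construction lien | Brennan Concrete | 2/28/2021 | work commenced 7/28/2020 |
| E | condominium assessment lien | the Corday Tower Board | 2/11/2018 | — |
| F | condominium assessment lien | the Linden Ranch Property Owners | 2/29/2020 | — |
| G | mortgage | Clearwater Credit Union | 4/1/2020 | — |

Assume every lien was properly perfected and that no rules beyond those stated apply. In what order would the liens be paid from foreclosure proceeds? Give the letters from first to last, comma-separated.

F, A, C, E, G, D, B

Adjusting effective dates: A relates back to 3/31/2018 (work commenced); C was recorded 204 days after the deed — beyond 21 days — so no relation-back applies; D's effective date is 7/28/2020, when work began.
Sorted by effective date: E (2/11/2018), A (3/31/2018), C (12/1/2018), F (2/29/2020), G (4/1/2020), D (7/28/2020), B (9/12/2020).
Because E would otherwise rank above F, the subordination swaps them.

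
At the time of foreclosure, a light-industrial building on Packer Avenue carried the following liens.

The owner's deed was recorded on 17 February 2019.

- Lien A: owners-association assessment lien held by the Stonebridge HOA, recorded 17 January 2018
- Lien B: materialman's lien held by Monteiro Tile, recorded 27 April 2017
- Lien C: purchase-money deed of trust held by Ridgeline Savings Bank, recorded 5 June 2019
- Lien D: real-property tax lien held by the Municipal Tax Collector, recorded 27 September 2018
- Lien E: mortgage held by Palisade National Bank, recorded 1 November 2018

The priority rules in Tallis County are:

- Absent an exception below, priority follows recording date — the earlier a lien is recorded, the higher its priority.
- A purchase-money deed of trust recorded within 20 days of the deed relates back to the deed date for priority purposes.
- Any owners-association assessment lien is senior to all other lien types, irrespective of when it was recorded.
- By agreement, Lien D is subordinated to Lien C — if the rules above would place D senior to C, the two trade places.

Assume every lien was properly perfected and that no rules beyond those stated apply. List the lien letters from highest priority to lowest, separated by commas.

A, B, C, E, D

Effective dates after the stated exceptions: C missed the 20-day window (108 days after the deed), so its recording date stands.
A is an owners-association assessment lien and takes priority over every other lien.
Ordering the rest by effective date: B (27 April 2017), D (27 September 2018), E (1 November 2018), C (5 June 2019).
Because D would otherwise rank above C, the subordination swaps them.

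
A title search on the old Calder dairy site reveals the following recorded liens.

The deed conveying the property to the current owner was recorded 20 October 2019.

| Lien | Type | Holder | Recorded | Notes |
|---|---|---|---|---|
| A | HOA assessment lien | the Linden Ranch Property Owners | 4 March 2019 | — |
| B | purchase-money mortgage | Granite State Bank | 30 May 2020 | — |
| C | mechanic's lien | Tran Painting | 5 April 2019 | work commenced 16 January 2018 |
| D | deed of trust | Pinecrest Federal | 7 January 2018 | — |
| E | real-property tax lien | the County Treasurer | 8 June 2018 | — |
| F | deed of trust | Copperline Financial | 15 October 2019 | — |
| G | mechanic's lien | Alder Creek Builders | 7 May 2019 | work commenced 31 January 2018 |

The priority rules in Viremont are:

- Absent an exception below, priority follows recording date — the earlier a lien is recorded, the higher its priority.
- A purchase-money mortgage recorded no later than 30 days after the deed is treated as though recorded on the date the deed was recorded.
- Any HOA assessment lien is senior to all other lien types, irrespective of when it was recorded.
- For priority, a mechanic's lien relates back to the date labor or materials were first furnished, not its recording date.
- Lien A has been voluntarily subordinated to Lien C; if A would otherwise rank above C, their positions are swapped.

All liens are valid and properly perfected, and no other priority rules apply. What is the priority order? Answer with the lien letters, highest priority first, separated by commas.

C, D, A, G, E, F, B

Effective dates after the stated exceptions: B missed the 30-day window (223 days after the deed), so its recording date stands; C's effective date is 16 January 2018, when work began; G relates back to 31 January 2018 (work commenced).
A, as an HOA assessment lien, has superpriority and ranks first.
Among the remaining liens, by effective date: D (7 January 2018), C (16 January 2018), G (31 January 2018), E (8 June 2018), F (15 October 2019), B (30 May 2020).
Because A would otherwise rank above C, the subordination swaps them.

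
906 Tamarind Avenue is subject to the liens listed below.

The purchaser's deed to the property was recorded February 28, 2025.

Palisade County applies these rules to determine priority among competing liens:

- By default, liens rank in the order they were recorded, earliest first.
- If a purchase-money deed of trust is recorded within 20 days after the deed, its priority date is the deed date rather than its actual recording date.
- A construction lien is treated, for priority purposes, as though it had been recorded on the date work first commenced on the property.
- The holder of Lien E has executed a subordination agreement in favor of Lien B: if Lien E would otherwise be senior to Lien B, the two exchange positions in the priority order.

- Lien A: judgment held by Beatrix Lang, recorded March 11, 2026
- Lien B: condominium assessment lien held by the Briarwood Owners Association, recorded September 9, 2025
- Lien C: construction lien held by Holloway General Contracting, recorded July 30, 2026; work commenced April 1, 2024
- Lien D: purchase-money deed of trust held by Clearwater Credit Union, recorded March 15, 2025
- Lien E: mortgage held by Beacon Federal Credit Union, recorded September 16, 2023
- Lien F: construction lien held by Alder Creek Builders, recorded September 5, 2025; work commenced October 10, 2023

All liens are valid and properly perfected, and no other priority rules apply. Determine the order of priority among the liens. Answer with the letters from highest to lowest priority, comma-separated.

Effective dates after the stated exceptions: C is treated as recorded April 1, 2024, the work-commencement date; D's effective date is the deed date, February 28, 2025; F is treated as recorded October 10, 2023, the work-commencement date.
By effective date, earliest first: E (September 16, 2023), F (October 10, 2023), C (April 1, 2024), D (February 28, 2025), B (September 9, 2025), A (March 11, 2026).
Because E would otherwise rank above B, the subordination swaps them.

B, F, C, D, E, A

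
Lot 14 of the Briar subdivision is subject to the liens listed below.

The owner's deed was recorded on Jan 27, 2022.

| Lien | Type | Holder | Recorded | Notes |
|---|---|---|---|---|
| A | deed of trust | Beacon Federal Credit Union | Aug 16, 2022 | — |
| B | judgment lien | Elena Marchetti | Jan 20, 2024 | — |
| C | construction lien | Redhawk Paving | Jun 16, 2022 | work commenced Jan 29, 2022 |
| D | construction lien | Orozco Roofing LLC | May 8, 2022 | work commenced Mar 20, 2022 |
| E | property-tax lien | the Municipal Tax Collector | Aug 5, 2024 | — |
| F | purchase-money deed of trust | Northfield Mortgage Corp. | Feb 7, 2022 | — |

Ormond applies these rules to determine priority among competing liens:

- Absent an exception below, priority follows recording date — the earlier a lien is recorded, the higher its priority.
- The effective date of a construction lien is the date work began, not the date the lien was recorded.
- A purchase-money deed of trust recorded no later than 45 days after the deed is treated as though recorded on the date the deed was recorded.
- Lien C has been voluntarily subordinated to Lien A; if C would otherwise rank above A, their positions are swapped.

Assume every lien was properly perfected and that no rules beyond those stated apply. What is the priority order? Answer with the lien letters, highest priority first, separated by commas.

Effective dates after the stated exceptions: C is treated as recorded Jan 29, 2022, the work-commencement date; D's effective date is Mar 20, 2022, when work began; F's effective date is the deed date, Jan 27, 2022.
Ordering by effective date: F (Jan 27, 2022), C (Jan 29, 2022), D (Mar 20, 2022), A (Aug 16, 2022), B (Jan 20, 2024), E (Aug 5, 2024).
Because C would otherwise rank above A, the subordination swaps them.

F, A, D, C, B, E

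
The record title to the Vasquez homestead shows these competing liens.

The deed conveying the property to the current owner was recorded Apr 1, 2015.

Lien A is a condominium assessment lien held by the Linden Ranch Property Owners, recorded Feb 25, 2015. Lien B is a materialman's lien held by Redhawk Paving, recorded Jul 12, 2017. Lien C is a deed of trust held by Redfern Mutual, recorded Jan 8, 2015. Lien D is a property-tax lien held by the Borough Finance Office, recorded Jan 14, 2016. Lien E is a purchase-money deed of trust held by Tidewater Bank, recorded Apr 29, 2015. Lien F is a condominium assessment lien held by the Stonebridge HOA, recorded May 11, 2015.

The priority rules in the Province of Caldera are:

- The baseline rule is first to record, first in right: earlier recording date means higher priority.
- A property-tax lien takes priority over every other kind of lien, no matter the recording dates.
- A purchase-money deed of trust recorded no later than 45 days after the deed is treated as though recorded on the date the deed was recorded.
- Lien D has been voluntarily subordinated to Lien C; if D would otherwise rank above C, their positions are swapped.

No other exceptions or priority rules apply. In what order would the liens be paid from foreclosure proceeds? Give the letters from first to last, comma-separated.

First, effective dates: E was recorded within the 45-day window, so its effective date is the deed date Apr 1, 2015.
D is a property-tax lien, so it outranks all other liens regardless of date.
Among the remaining liens, by effective date: C (Jan 8, 2015), A (Feb 25, 2015), E (Apr 1, 2015), F (May 11, 2015), B (Jul 12, 2017).
The subordination applies — D was senior to C — so D and C swap.

C, D, A, E, F, B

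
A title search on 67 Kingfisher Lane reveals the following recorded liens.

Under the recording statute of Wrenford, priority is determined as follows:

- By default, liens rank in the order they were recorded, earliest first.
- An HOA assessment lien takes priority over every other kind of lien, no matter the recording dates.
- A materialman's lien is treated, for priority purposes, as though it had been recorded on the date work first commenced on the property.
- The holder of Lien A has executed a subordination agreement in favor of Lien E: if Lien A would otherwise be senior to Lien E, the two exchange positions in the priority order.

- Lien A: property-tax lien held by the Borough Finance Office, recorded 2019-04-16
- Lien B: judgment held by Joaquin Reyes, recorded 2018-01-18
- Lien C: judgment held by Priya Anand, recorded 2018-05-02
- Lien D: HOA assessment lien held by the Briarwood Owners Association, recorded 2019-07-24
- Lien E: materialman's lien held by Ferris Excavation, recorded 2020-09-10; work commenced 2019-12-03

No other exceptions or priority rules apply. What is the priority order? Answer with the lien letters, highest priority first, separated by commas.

D, B, C, E, A

Effective dates after the stated exceptions: E is treated as recorded 2019-12-03, the work-commencement date.
D is an HOA assessment lien, so it outranks all other liens regardless of date.
The other liens, earliest effective date first: B (2018-01-18), C (2018-05-02), A (2019-04-16), E (2019-12-03).
A is senior to E before the subordination, so the two trade places.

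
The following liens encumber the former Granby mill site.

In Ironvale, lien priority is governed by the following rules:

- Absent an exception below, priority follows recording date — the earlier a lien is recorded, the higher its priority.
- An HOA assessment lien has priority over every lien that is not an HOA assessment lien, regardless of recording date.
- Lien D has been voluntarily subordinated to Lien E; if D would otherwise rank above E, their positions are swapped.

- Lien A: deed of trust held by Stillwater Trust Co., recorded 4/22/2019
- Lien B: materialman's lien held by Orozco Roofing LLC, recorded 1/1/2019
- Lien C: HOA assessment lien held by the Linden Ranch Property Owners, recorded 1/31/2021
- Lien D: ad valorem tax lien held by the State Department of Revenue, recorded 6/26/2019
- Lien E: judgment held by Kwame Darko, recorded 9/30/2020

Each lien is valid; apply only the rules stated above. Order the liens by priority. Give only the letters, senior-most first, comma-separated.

As an HOA assessment lien, C is senior to every other lien.
Ordering the rest by effective date: B (1/1/2019), A (4/22/2019), D (6/26/2019), E (9/30/2020).
D would otherwise be senior to E, so under the subordination agreement D and E exchange positions.

C, B, A, E, D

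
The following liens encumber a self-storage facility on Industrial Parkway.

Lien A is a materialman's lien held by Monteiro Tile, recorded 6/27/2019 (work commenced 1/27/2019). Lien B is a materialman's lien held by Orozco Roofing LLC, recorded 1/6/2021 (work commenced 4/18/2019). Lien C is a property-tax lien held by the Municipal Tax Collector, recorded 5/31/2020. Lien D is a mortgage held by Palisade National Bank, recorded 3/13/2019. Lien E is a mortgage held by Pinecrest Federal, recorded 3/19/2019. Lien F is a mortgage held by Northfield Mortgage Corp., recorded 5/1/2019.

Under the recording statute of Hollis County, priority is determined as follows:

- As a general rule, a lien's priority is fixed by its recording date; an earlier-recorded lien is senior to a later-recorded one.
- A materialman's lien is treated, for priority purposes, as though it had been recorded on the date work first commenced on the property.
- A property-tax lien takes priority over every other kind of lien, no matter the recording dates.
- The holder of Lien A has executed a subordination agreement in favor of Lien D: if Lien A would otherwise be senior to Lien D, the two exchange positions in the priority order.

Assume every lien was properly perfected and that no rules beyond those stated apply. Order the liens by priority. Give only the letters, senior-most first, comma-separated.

Effective dates: A is treated as recorded 1/27/2019, the work-commencement date; B's effective date is 4/18/2019, when work began.
C, as a property-tax lien, has superpriority and ranks first.
Among the remaining liens, by effective date: A (1/27/2019), D (3/13/2019), E (3/19/2019), B (4/18/2019), F (5/1/2019).
Because A would otherwise rank above D, the subordination swaps them.

C, D, A, E, B, F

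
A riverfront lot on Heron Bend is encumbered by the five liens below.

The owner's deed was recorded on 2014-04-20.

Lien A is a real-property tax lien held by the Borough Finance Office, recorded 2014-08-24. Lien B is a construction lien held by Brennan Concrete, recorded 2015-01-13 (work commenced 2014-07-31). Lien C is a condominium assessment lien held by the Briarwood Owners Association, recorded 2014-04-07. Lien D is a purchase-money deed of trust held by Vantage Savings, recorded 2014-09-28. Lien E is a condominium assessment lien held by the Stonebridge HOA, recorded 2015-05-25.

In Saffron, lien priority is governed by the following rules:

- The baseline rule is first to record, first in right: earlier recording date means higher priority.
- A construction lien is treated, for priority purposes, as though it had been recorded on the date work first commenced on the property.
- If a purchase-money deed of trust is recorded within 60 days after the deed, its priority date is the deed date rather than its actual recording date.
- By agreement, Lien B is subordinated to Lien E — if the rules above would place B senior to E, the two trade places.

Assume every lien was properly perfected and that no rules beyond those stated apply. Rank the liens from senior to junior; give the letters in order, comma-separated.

C, E, A, D, B

First, effective dates: B relates back to 2014-07-31 (work commenced); D was recorded 161 days after the deed, outside the 60-day window, so it keeps its recording date.
By effective date, earliest first: C (2014-04-07), B (2014-07-31), A (2014-08-24), D (2014-09-28), E (2015-05-25).
Because B would otherwise rank above E, the subordination swaps them.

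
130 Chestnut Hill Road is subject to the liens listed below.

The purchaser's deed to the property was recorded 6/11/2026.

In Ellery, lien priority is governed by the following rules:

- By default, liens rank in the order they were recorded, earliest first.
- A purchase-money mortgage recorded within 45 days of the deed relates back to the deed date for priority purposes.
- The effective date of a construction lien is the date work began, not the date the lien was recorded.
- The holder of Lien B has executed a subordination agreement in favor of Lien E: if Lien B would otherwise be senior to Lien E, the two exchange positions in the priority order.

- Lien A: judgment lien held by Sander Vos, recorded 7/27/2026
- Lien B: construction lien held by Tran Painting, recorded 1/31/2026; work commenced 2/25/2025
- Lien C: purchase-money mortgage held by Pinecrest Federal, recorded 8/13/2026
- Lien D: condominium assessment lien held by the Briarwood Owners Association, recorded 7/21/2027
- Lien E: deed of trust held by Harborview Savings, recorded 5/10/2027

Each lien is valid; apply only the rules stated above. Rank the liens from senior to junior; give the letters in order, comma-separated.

E, A, C, B, D

Adjusting effective dates: B is treated as recorded 2/25/2025, the work-commencement date; C missed the 45-day window (63 days after the deed), so its recording date stands.
By effective date, earliest first: B (2/25/2025), A (7/27/2026), C (8/13/2026), E (5/10/2027), D (7/21/2027).
The subordination applies — B was senior to E — so B and E swap.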